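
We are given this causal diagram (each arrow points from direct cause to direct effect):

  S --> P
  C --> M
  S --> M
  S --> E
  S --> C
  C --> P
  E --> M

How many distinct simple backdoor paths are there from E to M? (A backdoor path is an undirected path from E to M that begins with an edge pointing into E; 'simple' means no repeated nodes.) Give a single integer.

3

A backdoor path from E to M is any simple undirected path whose first edge points into E (i.e. leaves E via a parent).
Parents of E: {S}.
Enumerating:
  P1: E <- S -> C -> M
  P2: E <- S -> P <- C -> M
  P3: E <- S -> M
That exhausts the simple backdoor paths. Count: 3.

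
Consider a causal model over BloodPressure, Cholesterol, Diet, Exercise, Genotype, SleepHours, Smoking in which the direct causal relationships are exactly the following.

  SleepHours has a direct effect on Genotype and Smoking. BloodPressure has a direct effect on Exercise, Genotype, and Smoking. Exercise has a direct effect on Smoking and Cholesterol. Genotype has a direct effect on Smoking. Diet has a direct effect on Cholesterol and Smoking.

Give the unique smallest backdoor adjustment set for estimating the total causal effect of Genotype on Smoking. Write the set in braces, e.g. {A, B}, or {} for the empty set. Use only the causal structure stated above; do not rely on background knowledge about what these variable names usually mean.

{BloodPressure, SleepHours}

Variables eligible for adjustment (non-descendants of Genotype, excluding Genotype and Smoking): {BloodPressure, Cholesterol, Diet, Exercise, SleepHours}.
Backdoor paths from Genotype to Smoking:
  P1: Genotype <- BloodPressure -> Exercise -> Smoking
  P2: Genotype <- BloodPressure -> Exercise -> Cholesterol <- Diet -> Smoking
  P3: Genotype <- BloodPressure -> Smoking
  P4: Genotype <- SleepHours -> Smoking
The empty set is not sufficient: P1 (Genotype <- BloodPressure -> Exercise -> Smoking) has no collider blocking it and no conditioned non-collider, so it is open.
Try {BloodPressure, SleepHours}:
  P1: blocked at fork node BloodPressure ∈ conditioning set.
  P2: blocked at fork node BloodPressure ∈ conditioning set.
  P3: blocked at fork node BloodPressure ∈ conditioning set.
  P4: blocked at fork node SleepHours ∈ conditioning set.
{BloodPressure, SleepHours} contains no descendant of Genotype and blocks every backdoor path.
Every element of {BloodPressure, SleepHours} is needed (dropping BloodPressure leaves P1 open; dropping SleepHours leaves P4 open), so no proper subset is valid.
Among all size-2 subsets of the eligible variables, only {BloodPressure, SleepHours} blocks every backdoor path, so it is the unique smallest valid adjustment set.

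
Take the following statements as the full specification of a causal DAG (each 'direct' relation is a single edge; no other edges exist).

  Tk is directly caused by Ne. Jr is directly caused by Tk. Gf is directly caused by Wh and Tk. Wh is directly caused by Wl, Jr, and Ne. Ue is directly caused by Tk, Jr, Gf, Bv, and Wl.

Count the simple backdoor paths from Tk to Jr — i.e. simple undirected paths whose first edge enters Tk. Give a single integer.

A backdoor path from Tk to Jr is any simple undirected path whose first edge points into Tk (i.e. leaves Tk via a parent).
Parents of Tk: {Ne}.
Enumerating:
  P1: Tk <- Ne -> Wh <- Wl -> Ue <- Jr
  P2: Tk <- Ne -> Wh <- Jr
  P3: Tk <- Ne -> Wh -> Gf -> Ue <- Jr
That exhausts the simple backdoor paths. Count: 3.

3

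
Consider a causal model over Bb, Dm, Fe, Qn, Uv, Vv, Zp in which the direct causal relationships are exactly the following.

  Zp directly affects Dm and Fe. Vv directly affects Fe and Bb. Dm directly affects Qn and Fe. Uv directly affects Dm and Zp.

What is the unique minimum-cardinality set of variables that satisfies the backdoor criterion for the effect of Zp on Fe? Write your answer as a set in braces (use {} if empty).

Variables eligible for adjustment (non-descendants of Zp, excluding Zp and Fe): {Bb, Uv, Vv}.
Backdoor paths from Zp to Fe:
  P1: Zp <- Uv -> Dm -> Fe
The empty set is not sufficient: P1 (Zp <- Uv -> Dm -> Fe) has no collider blocking it and no conditioned non-collider, so it is open.
Try {Uv}:
  P1: blocked at fork node Uv ∈ conditioning set.
{Uv} contains no descendant of Zp and blocks every backdoor path.
No other singleton works — e.g. {Vv} leaves P1 open — so {Uv} is the unique smallest valid adjustment set.

{Uv}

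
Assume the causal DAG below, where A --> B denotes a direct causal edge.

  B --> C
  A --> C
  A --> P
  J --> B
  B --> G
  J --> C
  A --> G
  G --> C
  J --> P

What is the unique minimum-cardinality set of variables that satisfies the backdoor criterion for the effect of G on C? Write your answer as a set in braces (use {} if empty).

{A, B}

Variables eligible for adjustment (non-descendants of G, excluding G and C): {A, B, J, P}.
Backdoor paths from G to C:
  P1: G <- A -> P <- J -> B -> C
  P2: G <- A -> P <- J -> C
  P3: G <- A -> C
  P4: G <- B <- J -> P <- A -> C
  P5: G <- B <- J -> C
  P6: G <- B -> C
The empty set is not sufficient: P3 (G <- A -> C) has no collider blocking it and no conditioned non-collider, so it is open.
Try {A, B}:
  P1: blocked at fork node A ∈ conditioning set.
  P2: blocked at fork node A ∈ conditioning set.
  P3: blocked at fork node A ∈ conditioning set.
  P4: blocked at chain node B ∈ conditioning set.
  P5: blocked at chain node B ∈ conditioning set.
  P6: blocked at fork node B ∈ conditioning set.
{A, B} contains no descendant of G and blocks every backdoor path.
Every element of {A, B} is needed (dropping A leaves P3 open; dropping B leaves P5 open), so no proper subset is valid.
Among all size-2 subsets of the eligible variables, only {A, B} blocks every backdoor path, so it is the unique smallest valid adjustment set.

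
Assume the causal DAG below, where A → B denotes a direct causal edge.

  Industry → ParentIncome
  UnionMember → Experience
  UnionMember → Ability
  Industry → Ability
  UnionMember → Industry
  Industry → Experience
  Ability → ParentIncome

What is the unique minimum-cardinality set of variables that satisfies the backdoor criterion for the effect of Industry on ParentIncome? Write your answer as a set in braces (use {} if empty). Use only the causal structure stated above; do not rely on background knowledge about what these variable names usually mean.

Variables eligible for adjustment (non-descendants of Industry, excluding Industry and ParentIncome): {UnionMember}.
Backdoor paths from Industry to ParentIncome:
  P1: Industry <- UnionMember -> Ability -> ParentIncome
The empty set is not sufficient: P1 (Industry <- UnionMember -> Ability -> ParentIncome) has no collider blocking it and no conditioned non-collider, so it is open.
Try {UnionMember}:
  P1: blocked at fork node UnionMember ∈ conditioning set.
{UnionMember} contains no descendant of Industry and blocks every backdoor path.
{UnionMember} is the unique smallest valid adjustment set.

{UnionMember}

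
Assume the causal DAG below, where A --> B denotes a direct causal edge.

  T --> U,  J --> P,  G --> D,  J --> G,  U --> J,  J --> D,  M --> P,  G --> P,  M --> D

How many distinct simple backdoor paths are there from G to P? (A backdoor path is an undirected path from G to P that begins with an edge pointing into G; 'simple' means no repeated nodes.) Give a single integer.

A backdoor path from G to P is any simple undirected path whose first edge points into G (i.e. leaves G via a parent).
Parents of G: {J}.
Enumerating:
  P1: G <- J -> P
  P2: G <- J -> D <- M -> P
That exhausts the simple backdoor paths. Count: 2.

2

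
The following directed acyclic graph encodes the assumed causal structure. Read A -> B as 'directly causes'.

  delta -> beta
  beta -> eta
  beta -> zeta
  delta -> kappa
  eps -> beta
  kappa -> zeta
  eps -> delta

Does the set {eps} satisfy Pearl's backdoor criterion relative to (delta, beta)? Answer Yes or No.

Yes

Backdoor paths from delta to beta (paths whose first edge points into delta):
  P1: delta <- eps -> beta
Condition 1 (no descendant of delta in the set): holds — descendants of delta are {beta, eta, kappa, zeta}; none are in {eps}.
Condition 2 (every backdoor path blocked by {eps}):
  P1: blocked at fork node eps ∈ conditioning set.
{eps} satisfies the backdoor criterion.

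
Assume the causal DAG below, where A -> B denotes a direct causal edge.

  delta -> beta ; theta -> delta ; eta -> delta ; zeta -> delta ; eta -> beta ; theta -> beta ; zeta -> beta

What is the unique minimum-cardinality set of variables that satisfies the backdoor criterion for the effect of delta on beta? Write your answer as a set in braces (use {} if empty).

{eta, theta, zeta}

Variables eligible for adjustment (non-descendants of delta, excluding delta and beta): {eta, theta, zeta}.
Backdoor paths from delta to beta:
  P1: delta <- eta -> beta
  P2: delta <- zeta -> beta
  P3: delta <- theta -> beta
The empty set is not sufficient: P1 (delta <- eta -> beta) has no collider blocking it and no conditioned non-collider, so it is open.
Try {eta, theta, zeta}:
  P1: blocked at fork node eta ∈ conditioning set.
  P2: blocked at fork node zeta ∈ conditioning set.
  P3: blocked at fork node theta ∈ conditioning set.
{eta, theta, zeta} contains no descendant of delta and blocks every backdoor path.
Every element of {eta, theta, zeta} is needed (dropping eta leaves P1 open; dropping theta leaves P3 open; dropping zeta leaves P2 open), so no proper subset is valid.
Among all size-3 subsets of the eligible variables, only {eta, theta, zeta} blocks every backdoor path, so it is the unique smallest valid adjustment set.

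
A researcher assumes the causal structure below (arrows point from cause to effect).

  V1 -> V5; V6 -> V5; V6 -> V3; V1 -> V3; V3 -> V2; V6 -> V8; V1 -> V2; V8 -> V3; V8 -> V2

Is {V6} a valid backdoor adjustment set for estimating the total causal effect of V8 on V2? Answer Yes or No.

Yes

Backdoor paths from V8 to V2 (paths whose first edge points into V8):
  P1: V8 <- V6 -> V5 <- V1 -> V3 -> V2
  P2: V8 <- V6 -> V5 <- V1 -> V2
  P3: V8 <- V6 -> V3 <- V1 -> V2
  P4: V8 <- V6 -> V3 -> V2
Condition 1 (no descendant of V8 in the set): holds — descendants of V8 are {V2, V3}; none are in {V6}.
Condition 2 (every backdoor path blocked by {V6}):
  P1: blocked at fork node V6 ∈ conditioning set.
  P2: blocked at fork node V6 ∈ conditioning set.
  P3: blocked at fork node V6 ∈ conditioning set.
  P4: blocked at fork node V6 ∈ conditioning set.
{V6} satisfies the backdoor criterion.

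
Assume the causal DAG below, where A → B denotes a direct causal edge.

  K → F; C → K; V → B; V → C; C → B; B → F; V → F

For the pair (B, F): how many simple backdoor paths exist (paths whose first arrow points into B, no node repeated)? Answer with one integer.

4

A backdoor path from B to F is any simple undirected path whose first edge points into B (i.e. leaves B via a parent).
Parents of B: {C, V}.
Enumerating:
  P1: B <- V -> C -> K -> F
  P2: B <- V -> F
  P3: B <- C <- V -> F
  P4: B <- C -> K -> F
That exhausts the simple backdoor paths. Count: 4.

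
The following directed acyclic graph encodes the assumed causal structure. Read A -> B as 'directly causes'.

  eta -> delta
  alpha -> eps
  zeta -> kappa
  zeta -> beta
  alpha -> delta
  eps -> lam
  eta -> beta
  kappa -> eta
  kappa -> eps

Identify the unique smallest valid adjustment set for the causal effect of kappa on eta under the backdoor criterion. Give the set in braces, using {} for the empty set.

Variables eligible for adjustment (non-descendants of kappa, excluding kappa and eta): {alpha, zeta}.
Backdoor paths from kappa to eta:
  P1: kappa <- zeta -> beta <- eta
Each backdoor path contains an unconditioned collider, so every path is already blocked with the empty conditioning set:
  P1: blocked at collider beta (neither it nor any descendant is in the conditioning set).
The empty set is therefore the unique smallest valid set.

{}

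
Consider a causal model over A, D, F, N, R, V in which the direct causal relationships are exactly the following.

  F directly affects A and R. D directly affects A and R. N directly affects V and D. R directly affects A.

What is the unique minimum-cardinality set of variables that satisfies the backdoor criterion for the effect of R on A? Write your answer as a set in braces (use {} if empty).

Variables eligible for adjustment (non-descendants of R, excluding R and A): {D, F, N, V}.
Backdoor paths from R to A:
  P1: R <- D -> A
  P2: R <- F -> A
The empty set is not sufficient: P1 (R <- D -> A) has no collider blocking it and no conditioned non-collider, so it is open.
Try {D, F}:
  P1: blocked at fork node D ∈ conditioning set.
  P2: blocked at fork node F ∈ conditioning set.
{D, F} contains no descendant of R and blocks every backdoor path.
Every element of {D, F} is needed (dropping D leaves P1 open; dropping F leaves P2 open), so no proper subset is valid.
Among all size-2 subsets of the eligible variables, only {D, F} blocks every backdoor path, so it is the unique smallest valid adjustment set.

{D, F}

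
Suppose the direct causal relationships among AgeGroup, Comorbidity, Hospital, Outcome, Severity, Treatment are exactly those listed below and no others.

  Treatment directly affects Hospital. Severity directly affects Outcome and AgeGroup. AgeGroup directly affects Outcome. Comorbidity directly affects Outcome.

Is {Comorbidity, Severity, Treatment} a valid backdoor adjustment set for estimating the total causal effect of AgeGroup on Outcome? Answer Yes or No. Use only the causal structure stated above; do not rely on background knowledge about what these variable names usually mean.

Yes

Backdoor paths from AgeGroup to Outcome (paths whose first edge points into AgeGroup):
  P1: AgeGroup <- Severity -> Outcome
Condition 1 (no descendant of AgeGroup in the set): holds — descendants of AgeGroup are {Outcome}; none are in {Comorbidity, Severity, Treatment}.
Condition 2 (every backdoor path blocked by {Comorbidity, Severity, Treatment}):
  P1: blocked at fork node Severity ∈ conditioning set.
{Comorbidity, Severity, Treatment} satisfies the backdoor criterion.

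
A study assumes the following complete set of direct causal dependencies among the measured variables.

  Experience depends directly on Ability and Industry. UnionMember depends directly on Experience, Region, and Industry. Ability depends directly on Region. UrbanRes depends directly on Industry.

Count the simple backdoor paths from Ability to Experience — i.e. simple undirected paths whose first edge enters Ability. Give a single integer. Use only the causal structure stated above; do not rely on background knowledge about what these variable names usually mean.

A backdoor path from Ability to Experience is any simple undirected path whose first edge points into Ability (i.e. leaves Ability via a parent).
Parents of Ability: {Region}.
Enumerating:
  P1: Ability <- Region -> UnionMember <- Industry -> Experience
  P2: Ability <- Region -> UnionMember <- Experience
That exhausts the simple backdoor paths. Count: 2.

2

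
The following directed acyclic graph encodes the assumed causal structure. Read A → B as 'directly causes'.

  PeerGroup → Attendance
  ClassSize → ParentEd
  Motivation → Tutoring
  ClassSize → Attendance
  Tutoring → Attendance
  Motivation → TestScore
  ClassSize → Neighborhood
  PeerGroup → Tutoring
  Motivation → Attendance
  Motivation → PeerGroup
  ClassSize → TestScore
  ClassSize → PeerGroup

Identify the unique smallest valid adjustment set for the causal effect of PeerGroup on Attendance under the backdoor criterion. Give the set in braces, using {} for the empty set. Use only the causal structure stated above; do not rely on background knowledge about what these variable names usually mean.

Variables eligible for adjustment (non-descendants of PeerGroup, excluding PeerGroup and Attendance): {ClassSize, Motivation, Neighborhood, ParentEd, TestScore}.
Backdoor paths from PeerGroup to Attendance:
  P1: PeerGroup <- ClassSize -> TestScore <- Motivation -> Tutoring -> Attendance
  P2: PeerGroup <- ClassSize -> TestScore <- Motivation -> Attendance
  P3: PeerGroup <- ClassSize -> Attendance
  P4: PeerGroup <- Motivation -> TestScore <- ClassSize -> Attendance
  P5: PeerGroup <- Motivation -> Tutoring -> Attendance
  P6: PeerGroup <- Motivation -> Attendance
The empty set is not sufficient: P3 (PeerGroup <- ClassSize -> Attendance) has no collider blocking it and no conditioned non-collider, so it is open.
Try {ClassSize, Motivation}:
  P1: blocked at fork node ClassSize ∈ conditioning set.
  P2: blocked at fork node ClassSize ∈ conditioning set.
  P3: blocked at fork node ClassSize ∈ conditioning set.
  P4: blocked at fork node Motivation ∈ conditioning set.
  P5: blocked at fork node Motivation ∈ conditioning set.
  P6: blocked at fork node Motivation ∈ conditioning set.
{ClassSize, Motivation} contains no descendant of PeerGroup and blocks every backdoor path.
Every element of {ClassSize, Motivation} is needed (dropping ClassSize leaves P3 open; dropping Motivation leaves P5 open), so no proper subset is valid.
Among all size-2 subsets of the eligible variables, only {ClassSize, Motivation} blocks every backdoor path, so it is the unique smallest valid adjustment set.

{ClassSize, Motivation}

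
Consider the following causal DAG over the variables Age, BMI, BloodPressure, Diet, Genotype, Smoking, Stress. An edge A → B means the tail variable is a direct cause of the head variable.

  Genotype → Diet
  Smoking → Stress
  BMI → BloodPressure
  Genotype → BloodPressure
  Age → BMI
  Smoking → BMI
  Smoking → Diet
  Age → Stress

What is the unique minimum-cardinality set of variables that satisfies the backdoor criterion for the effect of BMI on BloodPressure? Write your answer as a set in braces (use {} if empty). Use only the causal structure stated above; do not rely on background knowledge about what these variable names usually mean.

{}

Variables eligible for adjustment (non-descendants of BMI, excluding BMI and BloodPressure): {Age, Diet, Genotype, Smoking, Stress}.
Backdoor paths from BMI to BloodPressure:
  P1: BMI <- Age -> Stress <- Smoking -> Diet <- Genotype -> BloodPressure
  P2: BMI <- Smoking -> Diet <- Genotype -> BloodPressure
Each backdoor path contains an unconditioned collider, so every path is already blocked with the empty conditioning set:
  P1: blocked at collider Stress (neither it nor any descendant is in the conditioning set).
  P2: blocked at collider Diet (neither it nor any descendant is in the conditioning set).
The empty set is therefore the unique smallest valid set.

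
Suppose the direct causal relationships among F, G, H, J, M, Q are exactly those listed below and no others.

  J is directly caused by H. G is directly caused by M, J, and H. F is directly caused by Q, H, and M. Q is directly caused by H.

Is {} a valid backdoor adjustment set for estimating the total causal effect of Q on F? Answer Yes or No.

Backdoor paths from Q to F (paths whose first edge points into Q):
  P1: Q <- H -> F
  P2: Q <- H -> J -> G <- M -> F
  P3: Q <- H -> G <- M -> F
Condition 1 (no descendant of Q in the set): holds — descendants of Q are {F}; none are in {}.
Condition 2 (every backdoor path blocked by {}):
  P1: open — no interior node is in the conditioning set.
  P2: blocked at collider G (neither it nor any descendant is in the conditioning set).
  P3: blocked at collider G (neither it nor any descendant is in the conditioning set).
{} does not satisfy the backdoor criterion.

No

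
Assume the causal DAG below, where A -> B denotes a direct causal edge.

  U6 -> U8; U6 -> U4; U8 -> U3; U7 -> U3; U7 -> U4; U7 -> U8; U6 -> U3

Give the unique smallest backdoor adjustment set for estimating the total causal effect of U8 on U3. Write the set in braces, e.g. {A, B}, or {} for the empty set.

Variables eligible for adjustment (non-descendants of U8, excluding U8 and U3): {U4, U6, U7}.
Backdoor paths from U8 to U3:
  P1: U8 <- U6 -> U4 <- U7 -> U3
  P2: U8 <- U6 -> U3
  P3: U8 <- U7 -> U4 <- U6 -> U3
  P4: U8 <- U7 -> U3
The empty set is not sufficient: P2 (U8 <- U6 -> U3) has no collider blocking it and no conditioned non-collider, so it is open.
Try {U6, U7}:
  P1: blocked at fork node U6 ∈ conditioning set.
  P2: blocked at fork node U6 ∈ conditioning set.
  P3: blocked at fork node U7 ∈ conditioning set.
  P4: blocked at fork node U7 ∈ conditioning set.
{U6, U7} contains no descendant of U8 and blocks every backdoor path.
Every element of {U6, U7} is needed (dropping U6 leaves P2 open; dropping U7 leaves P4 open), so no proper subset is valid.
Among all size-2 subsets of the eligible variables, only {U6, U7} blocks every backdoor path, so it is the unique smallest valid adjustment set.

{U6, U7}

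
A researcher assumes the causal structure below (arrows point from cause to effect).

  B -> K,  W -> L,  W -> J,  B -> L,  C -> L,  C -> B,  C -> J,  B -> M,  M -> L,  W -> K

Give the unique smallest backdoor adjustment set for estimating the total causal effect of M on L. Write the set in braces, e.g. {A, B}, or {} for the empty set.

{B}

Variables eligible for adjustment (non-descendants of M, excluding M and L): {B, C, J, K, W}.
Backdoor paths from M to L:
  P1: M <- B <- C -> J <- W -> L
  P2: M <- B <- C -> L
  P3: M <- B -> K <- W -> J <- C -> L
  P4: M <- B -> K <- W -> L
  P5: M <- B -> L
The empty set is not sufficient: P2 (M <- B <- C -> L) has no collider blocking it and no conditioned non-collider, so it is open.
Try {B}:
  P1: blocked at chain node B ∈ conditioning set.
  P2: blocked at chain node B ∈ conditioning set.
  P3: blocked at fork node B ∈ conditioning set.
  P4: blocked at fork node B ∈ conditioning set.
  P5: blocked at fork node B ∈ conditioning set.
{B} contains no descendant of M and blocks every backdoor path.
No other singleton works — e.g. {W} leaves P2 open — so {B} is the unique smallest valid adjustment set.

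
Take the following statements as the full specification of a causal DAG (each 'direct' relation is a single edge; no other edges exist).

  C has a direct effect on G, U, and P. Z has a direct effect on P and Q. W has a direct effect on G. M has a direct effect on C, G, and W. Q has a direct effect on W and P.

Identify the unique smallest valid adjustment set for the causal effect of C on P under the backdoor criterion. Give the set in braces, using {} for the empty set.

{}

Variables eligible for adjustment (non-descendants of C, excluding C and P): {M, Q, W, Z}.
Backdoor paths from C to P:
  P1: C <- M -> W <- Q <- Z -> P
  P2: C <- M -> W <- Q -> P
  P3: C <- M -> G <- W <- Q <- Z -> P
  P4: C <- M -> G <- W <- Q -> P
Each backdoor path contains an unconditioned collider, so every path is already blocked with the empty conditioning set:
  P1: blocked at collider W (neither it nor any descendant is in the conditioning set).
  P2: blocked at collider W (neither it nor any descendant is in the conditioning set).
  P3: blocked at collider G (neither it nor any descendant is in the conditioning set).
  P4: blocked at collider G (neither it nor any descendant is in the conditioning set).
The empty set is therefore the unique smallest valid set.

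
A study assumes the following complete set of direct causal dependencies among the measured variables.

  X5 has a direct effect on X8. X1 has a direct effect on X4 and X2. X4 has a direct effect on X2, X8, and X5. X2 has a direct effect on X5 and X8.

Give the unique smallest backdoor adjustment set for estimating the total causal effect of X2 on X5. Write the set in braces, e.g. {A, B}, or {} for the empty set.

Variables eligible for adjustment (non-descendants of X2, excluding X2 and X5): {X1, X4}.
Backdoor paths from X2 to X5:
  P1: X2 <- X1 -> X4 -> X5
  P2: X2 <- X1 -> X4 -> X8 <- X5
  P3: X2 <- X4 -> X5
  P4: X2 <- X4 -> X8 <- X5
The empty set is not sufficient: P1 (X2 <- X1 -> X4 -> X5) has no collider blocking it and no conditioned non-collider, so it is open.
Try {X4}:
  P1: blocked at chain node X4 ∈ conditioning set.
  P2: blocked at chain node X4 ∈ conditioning set.
  P3: blocked at fork node X4 ∈ conditioning set.
  P4: blocked at fork node X4 ∈ conditioning set.
{X4} contains no descendant of X2 and blocks every backdoor path.
No other singleton works — e.g. {X1} leaves P3 open — so {X4} is the unique smallest valid adjustment set.

{X4}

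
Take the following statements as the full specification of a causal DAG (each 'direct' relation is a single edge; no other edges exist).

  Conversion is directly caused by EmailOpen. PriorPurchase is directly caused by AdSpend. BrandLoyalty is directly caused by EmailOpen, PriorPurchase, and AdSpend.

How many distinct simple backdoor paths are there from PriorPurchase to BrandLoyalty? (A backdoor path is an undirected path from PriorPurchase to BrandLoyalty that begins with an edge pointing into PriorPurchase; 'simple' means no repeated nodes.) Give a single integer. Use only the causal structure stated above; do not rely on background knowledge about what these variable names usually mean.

1

A backdoor path from PriorPurchase to BrandLoyalty is any simple undirected path whose first edge points into PriorPurchase (i.e. leaves PriorPurchase via a parent).
Parents of PriorPurchase: {AdSpend}.
Enumerating:
  P1: PriorPurchase <- AdSpend -> BrandLoyalty
That exhausts the simple backdoor paths. Count: 1.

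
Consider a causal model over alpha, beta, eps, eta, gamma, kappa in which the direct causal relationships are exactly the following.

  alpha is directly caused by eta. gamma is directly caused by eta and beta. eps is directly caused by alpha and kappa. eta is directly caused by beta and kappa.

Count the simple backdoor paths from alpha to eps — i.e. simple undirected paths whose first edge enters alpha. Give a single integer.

A backdoor path from alpha to eps is any simple undirected path whose first edge points into alpha (i.e. leaves alpha via a parent).
Parents of alpha: {eta}.
Enumerating:
  P1: alpha <- eta <- kappa -> eps
That exhausts the simple backdoor paths. Count: 1.

1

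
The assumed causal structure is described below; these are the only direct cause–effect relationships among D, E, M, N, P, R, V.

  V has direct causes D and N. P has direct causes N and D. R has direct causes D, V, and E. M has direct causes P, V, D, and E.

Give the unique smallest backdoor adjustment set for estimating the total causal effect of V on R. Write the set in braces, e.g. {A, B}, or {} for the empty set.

Variables eligible for adjustment (non-descendants of V, excluding V and R): {D, E, N, P}.
Backdoor paths from V to R:
  P1: V <- N -> P <- D -> M <- E -> R
  P2: V <- N -> P <- D -> R
  P3: V <- N -> P -> M <- E -> R
  P4: V <- N -> P -> M <- D -> R
  P5: V <- D -> P -> M <- E -> R
  P6: V <- D -> M <- E -> R
  P7: V <- D -> R
The empty set is not sufficient: P7 (V <- D -> R) has no collider blocking it and no conditioned non-collider, so it is open.
Try {D}:
  P1: blocked at collider P (neither it nor any descendant is in the conditioning set).
  P2: blocked at collider P (neither it nor any descendant is in the conditioning set).
  P3: blocked at collider M (neither it nor any descendant is in the conditioning set).
  P4: blocked at collider M (neither it nor any descendant is in the conditioning set).
  P5: blocked at fork node D ∈ conditioning set.
  P6: blocked at fork node D ∈ conditioning set.
  P7: blocked at fork node D ∈ conditioning set.
{D} contains no descendant of V and blocks every backdoor path.
No other singleton works — e.g. {E} leaves P7 open — so {D} is the unique smallest valid adjustment set.

{D}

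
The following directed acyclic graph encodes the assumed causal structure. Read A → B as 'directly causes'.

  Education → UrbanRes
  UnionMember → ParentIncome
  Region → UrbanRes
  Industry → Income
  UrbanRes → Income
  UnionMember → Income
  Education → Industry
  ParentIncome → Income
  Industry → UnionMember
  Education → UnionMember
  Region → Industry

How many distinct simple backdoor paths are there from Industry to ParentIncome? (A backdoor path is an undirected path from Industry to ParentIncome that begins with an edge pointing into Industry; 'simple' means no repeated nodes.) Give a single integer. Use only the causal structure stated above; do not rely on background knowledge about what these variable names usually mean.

8

A backdoor path from Industry to ParentIncome is any simple undirected path whose first edge points into Industry (i.e. leaves Industry via a parent).
Parents of Industry: {Education, Region}.
Enumerating:
  P1: Industry <- Education -> UnionMember -> ParentIncome
  P2: Industry <- Education -> UnionMember -> Income <- ParentIncome
  P3: Industry <- Education -> UrbanRes -> Income <- UnionMember -> ParentIncome
  P4: Industry <- Education -> UrbanRes -> Income <- ParentIncome
  P5: Industry <- Region -> UrbanRes <- Education -> UnionMember -> ParentIncome
  P6: Industry <- Region -> UrbanRes <- Education -> UnionMember -> Income <- ParentIncome
  P7: Industry <- Region -> UrbanRes -> Income <- UnionMember -> ParentIncome
  P8: Industry <- Region -> UrbanRes -> Income <- ParentIncome
That exhausts the simple backdoor paths. Count: 8.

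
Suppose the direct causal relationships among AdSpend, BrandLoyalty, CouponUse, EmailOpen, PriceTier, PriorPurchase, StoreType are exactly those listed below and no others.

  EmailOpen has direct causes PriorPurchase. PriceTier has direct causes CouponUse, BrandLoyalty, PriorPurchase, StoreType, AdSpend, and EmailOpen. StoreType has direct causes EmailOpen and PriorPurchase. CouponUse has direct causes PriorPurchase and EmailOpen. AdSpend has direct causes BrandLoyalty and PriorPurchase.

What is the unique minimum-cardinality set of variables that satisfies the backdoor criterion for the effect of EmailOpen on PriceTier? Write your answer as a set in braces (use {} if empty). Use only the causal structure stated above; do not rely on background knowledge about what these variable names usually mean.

{PriorPurchase}

Variables eligible for adjustment (non-descendants of EmailOpen, excluding EmailOpen and PriceTier): {AdSpend, BrandLoyalty, PriorPurchase}.
Backdoor paths from EmailOpen to PriceTier:
  P1: EmailOpen <- PriorPurchase -> CouponUse -> PriceTier
  P2: EmailOpen <- PriorPurchase -> StoreType -> PriceTier
  P3: EmailOpen <- PriorPurchase -> AdSpend <- BrandLoyalty -> PriceTier
  P4: EmailOpen <- PriorPurchase -> AdSpend -> PriceTier
  P5: EmailOpen <- PriorPurchase -> PriceTier
The empty set is not sufficient: P1 (EmailOpen <- PriorPurchase -> CouponUse -> PriceTier) has no collider blocking it and no conditioned non-collider, so it is open.
Try {PriorPurchase}:
  P1: blocked at fork node PriorPurchase ∈ conditioning set.
  P2: blocked at fork node PriorPurchase ∈ conditioning set.
  P3: blocked at fork node PriorPurchase ∈ conditioning set.
  P4: blocked at fork node PriorPurchase ∈ conditioning set.
  P5: blocked at fork node PriorPurchase ∈ conditioning set.
{PriorPurchase} contains no descendant of EmailOpen and blocks every backdoor path.
No other singleton works — e.g. {BrandLoyalty} leaves P1 open — so {PriorPurchase} is the unique smallest valid adjustment set.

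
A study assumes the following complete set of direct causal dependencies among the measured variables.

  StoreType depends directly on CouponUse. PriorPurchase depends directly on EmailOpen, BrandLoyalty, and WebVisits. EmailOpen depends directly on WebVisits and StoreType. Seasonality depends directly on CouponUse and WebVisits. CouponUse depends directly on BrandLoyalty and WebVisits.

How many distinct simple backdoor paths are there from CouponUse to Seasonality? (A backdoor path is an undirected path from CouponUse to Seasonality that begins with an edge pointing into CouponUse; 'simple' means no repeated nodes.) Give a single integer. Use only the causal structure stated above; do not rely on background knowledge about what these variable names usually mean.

A backdoor path from CouponUse to Seasonality is any simple undirected path whose first edge points into CouponUse (i.e. leaves CouponUse via a parent).
Parents of CouponUse: {BrandLoyalty, WebVisits}.
Enumerating:
  P1: CouponUse <- WebVisits -> Seasonality
  P2: CouponUse <- BrandLoyalty -> PriorPurchase <- WebVisits -> Seasonality
  P3: CouponUse <- BrandLoyalty -> PriorPurchase <- EmailOpen <- WebVisits -> Seasonality
That exhausts the simple backdoor paths. Count: 3.

3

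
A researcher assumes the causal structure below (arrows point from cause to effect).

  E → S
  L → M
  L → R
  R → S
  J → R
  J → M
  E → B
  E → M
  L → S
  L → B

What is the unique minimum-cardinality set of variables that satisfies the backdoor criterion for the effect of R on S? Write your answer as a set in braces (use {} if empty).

{L}

Variables eligible for adjustment (non-descendants of R, excluding R and S): {B, E, J, L, M}.
Backdoor paths from R to S:
  P1: R <- L -> B <- E -> S
  P2: R <- L -> S
  P3: R <- L -> M <- E -> S
  P4: R <- J -> M <- E -> B <- L -> S
  P5: R <- J -> M <- E -> S
  P6: R <- J -> M <- L -> B <- E -> S
  P7: R <- J -> M <- L -> S
The empty set is not sufficient: P2 (R <- L -> S) has no collider blocking it and no conditioned non-collider, so it is open.
Try {L}:
  P1: blocked at fork node L ∈ conditioning set.
  P2: blocked at fork node L ∈ conditioning set.
  P3: blocked at fork node L ∈ conditioning set.
  P4: blocked at collider M (neither it nor any descendant is in the conditioning set).
  P5: blocked at collider M (neither it nor any descendant is in the conditioning set).
  P6: blocked at collider M (neither it nor any descendant is in the conditioning set).
  P7: blocked at collider M (neither it nor any descendant is in the conditioning set).
{L} contains no descendant of R and blocks every backdoor path.
No other singleton works — e.g. {E} leaves P2 open — so {L} is the unique smallest valid adjustment set.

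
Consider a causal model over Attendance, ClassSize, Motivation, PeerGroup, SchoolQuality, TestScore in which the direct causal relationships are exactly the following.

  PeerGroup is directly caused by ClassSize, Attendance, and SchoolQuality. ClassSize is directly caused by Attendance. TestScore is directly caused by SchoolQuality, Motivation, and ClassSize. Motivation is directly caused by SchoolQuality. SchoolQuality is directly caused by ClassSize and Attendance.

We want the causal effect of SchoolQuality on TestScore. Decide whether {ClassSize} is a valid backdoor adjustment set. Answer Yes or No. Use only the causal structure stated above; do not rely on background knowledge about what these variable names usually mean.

Backdoor paths from SchoolQuality to TestScore (paths whose first edge points into SchoolQuality):
  P1: SchoolQuality <- Attendance -> ClassSize -> TestScore
  P2: SchoolQuality <- Attendance -> PeerGroup <- ClassSize -> TestScore
  P3: SchoolQuality <- ClassSize -> TestScore
Condition 1 (no descendant of SchoolQuality in the set): holds — descendants of SchoolQuality are {Motivation, PeerGroup, TestScore}; none are in {ClassSize}.
Condition 2 (every backdoor path blocked by {ClassSize}):
  P1: blocked at chain node ClassSize ∈ conditioning set.
  P2: blocked at collider PeerGroup (neither it nor any descendant is in the conditioning set).
  P3: blocked at fork node ClassSize ∈ conditioning set.
{ClassSize} satisfies the backdoor criterion.

Yes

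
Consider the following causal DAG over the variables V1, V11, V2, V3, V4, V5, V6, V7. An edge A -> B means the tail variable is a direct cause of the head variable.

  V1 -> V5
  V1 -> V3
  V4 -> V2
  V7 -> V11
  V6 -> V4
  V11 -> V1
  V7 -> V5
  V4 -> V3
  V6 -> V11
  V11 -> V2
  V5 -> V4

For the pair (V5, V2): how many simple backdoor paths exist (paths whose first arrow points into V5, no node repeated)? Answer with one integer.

7

A backdoor path from V5 to V2 is any simple undirected path whose first edge points into V5 (i.e. leaves V5 via a parent).
Parents of V5: {V1, V7}.
Enumerating:
  P1: V5 <- V7 -> V11 <- V6 -> V4 -> V2
  P2: V5 <- V7 -> V11 -> V1 -> V3 <- V4 -> V2
  P3: V5 <- V7 -> V11 -> V2
  P4: V5 <- V1 <- V11 <- V6 -> V4 -> V2
  P5: V5 <- V1 <- V11 -> V2
  P6: V5 <- V1 -> V3 <- V4 <- V6 -> V11 -> V2
  P7: V5 <- V1 -> V3 <- V4 -> V2
That exhausts the simple backdoor paths. Count: 7.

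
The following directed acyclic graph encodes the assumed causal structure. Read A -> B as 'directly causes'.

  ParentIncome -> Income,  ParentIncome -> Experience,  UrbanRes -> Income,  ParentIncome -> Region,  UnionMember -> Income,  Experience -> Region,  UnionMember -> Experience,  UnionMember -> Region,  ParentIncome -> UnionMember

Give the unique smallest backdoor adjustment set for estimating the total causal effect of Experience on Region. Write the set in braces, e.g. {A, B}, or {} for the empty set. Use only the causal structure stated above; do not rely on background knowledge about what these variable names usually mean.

{ParentIncome, UnionMember}

Variables eligible for adjustment (non-descendants of Experience, excluding Experience and Region): {Income, ParentIncome, UnionMember, UrbanRes}.
Backdoor paths from Experience to Region:
  P1: Experience <- ParentIncome -> UnionMember -> Region
  P2: Experience <- ParentIncome -> Region
  P3: Experience <- ParentIncome -> Income <- UnionMember -> Region
  P4: Experience <- UnionMember <- ParentIncome -> Region
  P5: Experience <- UnionMember -> Region
  P6: Experience <- UnionMember -> Income <- ParentIncome -> Region
The empty set is not sufficient: P1 (Experience <- ParentIncome -> UnionMember -> Region) has no collider blocking it and no conditioned non-collider, so it is open.
Try {ParentIncome, UnionMember}:
  P1: blocked at fork node ParentIncome ∈ conditioning set.
  P2: blocked at fork node ParentIncome ∈ conditioning set.
  P3: blocked at fork node ParentIncome ∈ conditioning set.
  P4: blocked at chain node UnionMember ∈ conditioning set.
  P5: blocked at fork node UnionMember ∈ conditioning set.
  P6: blocked at fork node UnionMember ∈ conditioning set.
{ParentIncome, UnionMember} contains no descendant of Experience and blocks every backdoor path.
Every element of {ParentIncome, UnionMember} is needed (dropping ParentIncome leaves P2 open; dropping UnionMember leaves P5 open), so no proper subset is valid.
Among all size-2 subsets of the eligible variables, only {ParentIncome, UnionMember} blocks every backdoor path, so it is the unique smallest valid adjustment set.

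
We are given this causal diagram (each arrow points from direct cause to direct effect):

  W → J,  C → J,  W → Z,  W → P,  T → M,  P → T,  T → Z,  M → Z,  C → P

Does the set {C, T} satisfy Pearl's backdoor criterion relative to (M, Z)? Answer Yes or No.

Backdoor paths from M to Z (paths whose first edge points into M):
  P1: M <- T <- P <- C -> J <- W -> Z
  P2: M <- T <- P <- W -> Z
  P3: M <- T -> Z
Condition 1 (no descendant of M in the set): holds — descendants of M are {Z}; none are in {C, T}.
Condition 2 (every backdoor path blocked by {C, T}):
  P1: blocked at chain node T ∈ conditioning set.
  P2: blocked at chain node T ∈ conditioning set.
  P3: blocked at fork node T ∈ conditioning set.
{C, T} satisfies the backdoor criterion.

Yes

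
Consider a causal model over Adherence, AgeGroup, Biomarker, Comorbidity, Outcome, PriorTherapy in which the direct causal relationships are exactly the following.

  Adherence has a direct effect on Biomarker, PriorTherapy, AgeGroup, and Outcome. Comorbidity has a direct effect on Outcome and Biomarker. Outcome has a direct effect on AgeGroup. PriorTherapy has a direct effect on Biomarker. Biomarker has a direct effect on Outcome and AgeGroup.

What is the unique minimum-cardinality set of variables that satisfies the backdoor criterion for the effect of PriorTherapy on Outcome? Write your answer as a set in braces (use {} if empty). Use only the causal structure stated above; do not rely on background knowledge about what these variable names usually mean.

Variables eligible for adjustment (non-descendants of PriorTherapy, excluding PriorTherapy and Outcome): {Adherence, Comorbidity}.
Backdoor paths from PriorTherapy to Outcome:
  P1: PriorTherapy <- Adherence -> Biomarker <- Comorbidity -> Outcome
  P2: PriorTherapy <- Adherence -> Biomarker -> Outcome
  P3: PriorTherapy <- Adherence -> Biomarker -> AgeGroup <- Outcome
  P4: PriorTherapy <- Adherence -> Outcome
  P5: PriorTherapy <- Adherence -> AgeGroup <- Biomarker <- Comorbidity -> Outcome
  P6: PriorTherapy <- Adherence -> AgeGroup <- Biomarker -> Outcome
  P7: PriorTherapy <- Adherence -> AgeGroup <- Outcome
The empty set is not sufficient: P2 (PriorTherapy <- Adherence -> Biomarker -> Outcome) has no collider blocking it and no conditioned non-collider, so it is open.
Try {Adherence}:
  P1: blocked at fork node Adherence ∈ conditioning set.
  P2: blocked at fork node Adherence ∈ conditioning set.
  P3: blocked at fork node Adherence ∈ conditioning set.
  P4: blocked at fork node Adherence ∈ conditioning set.
  P5: blocked at fork node Adherence ∈ conditioning set.
  P6: blocked at fork node Adherence ∈ conditioning set.
  P7: blocked at fork node Adherence ∈ conditioning set.
{Adherence} contains no descendant of PriorTherapy and blocks every backdoor path.
No other singleton works — e.g. {Comorbidity} leaves P2 open — so {Adherence} is the unique smallest valid adjustment set.

{Adherence}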